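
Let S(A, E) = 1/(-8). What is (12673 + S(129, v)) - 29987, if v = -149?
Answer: -138513/8 ≈ -17314.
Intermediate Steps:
S(A, E) = -⅛
(12673 + S(129, v)) - 29987 = (12673 - ⅛) - 29987 = 101383/8 - 29987 = -138513/8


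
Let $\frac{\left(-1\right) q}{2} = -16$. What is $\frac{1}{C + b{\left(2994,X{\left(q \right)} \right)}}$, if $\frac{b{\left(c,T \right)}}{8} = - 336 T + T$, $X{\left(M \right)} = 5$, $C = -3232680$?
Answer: $- \frac{1}{3246080} \approx -3.0806 \cdot 10^{-7}$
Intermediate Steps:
$q = 32$ ($q = \left(-2\right) \left(-16\right) = 32$)
$b{\left(c,T \right)} = - 2680 T$ ($b{\left(c,T \right)} = 8 \left(- 336 T + T\right) = 8 \left(- 335 T\right) = - 2680 T$)
$\frac{1}{C + b{\left(2994,X{\left(q \right)} \right)}} = \frac{1}{-3232680 - 13400} = \frac{1}{-3246080} = - \frac{1}{3246080}$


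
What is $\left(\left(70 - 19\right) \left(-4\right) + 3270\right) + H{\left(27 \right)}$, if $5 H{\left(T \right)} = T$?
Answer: $\frac{15357}{5} \approx 3071.4$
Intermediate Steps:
$H{\left(T \right)} = \frac{T}{5}$
$\left(\left(70 - 19\right) \left(-4\right) + 3270\right) + H{\left(27 \right)} = \left(\left(70 - 19\right) \left(-4\right) + 3270\right) + \frac{1}{5} \cdot 27 = \left(\left(70 - 19\right) \left(-4\right) + 3270\right) + \frac{27}{5} = \left(51 \left(-4\right) + 3270\right) + \frac{27}{5} = \left(-204 + 3270\right) + \frac{27}{5} = 3066 + \frac{27}{5} = \frac{15357}{5}$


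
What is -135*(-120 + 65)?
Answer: 7425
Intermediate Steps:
-135*(-120 + 65) = -135*(-55) = 7425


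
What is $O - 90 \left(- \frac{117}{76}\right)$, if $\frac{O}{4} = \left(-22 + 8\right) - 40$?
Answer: $- \frac{2943}{38} \approx -77.447$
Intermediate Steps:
$O = -216$ ($O = 4 \left(\left(-22 + 8\right) - 40\right) = 4 \left(-14 - 40\right) = 4 \left(-54\right) = -216$)
$O - 90 \left(- \frac{117}{76}\right) = -216 - 90 \left(- \frac{117}{76}\right) = -216 - 90 \left(\left(-117\right) \frac{1}{76}\right) = -216 - - \frac{5265}{38} = -216 + \frac{5265}{38} = - \frac{2943}{38}$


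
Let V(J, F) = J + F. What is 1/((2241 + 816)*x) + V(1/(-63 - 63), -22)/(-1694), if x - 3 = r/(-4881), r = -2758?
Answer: 49517052875/3784707685836 ≈ 0.013083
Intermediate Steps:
x = 17401/4881 (x = 3 - 2758/(-4881) = 3 - 2758*(-1/4881) = 3 + 2758/4881 = 17401/4881 ≈ 3.5650)
V(J, F) = F + J
1/((2241 + 816)*x) + V(1/(-63 - 63), -22)/(-1694) = 1/((2241 + 816)*(17401/4881)) + (-22 + 1/(-63 - 63))/(-1694) = (4881/17401)/3057 + (-22 + 1/(-126))*(-1/1694) = (1/3057)*(4881/17401) + (-22 - 1/126)*(-1/1694) = 1627/17731619 - 2773/126*(-1/1694) = 1627/17731619 + 2773/213444 = 49517052875/3784707685836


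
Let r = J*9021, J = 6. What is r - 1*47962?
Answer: 6164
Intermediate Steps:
r = 54126 (r = 6*9021 = 54126)
r - 1*47962 = 54126 - 1*47962 = 54126 - 47962 = 6164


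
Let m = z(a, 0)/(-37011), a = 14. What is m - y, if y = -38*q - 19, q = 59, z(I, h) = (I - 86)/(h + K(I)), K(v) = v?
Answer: 195257711/86359 ≈ 2261.0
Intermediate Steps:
z(I, h) = (-86 + I)/(I + h) (z(I, h) = (I - 86)/(h + I) = (-86 + I)/(I + h))
y = -2261 (y = -38*59 - 19 = -2242 - 19 = -2261)
m = 12/86359 (m = ((-86 + 14)/(14 + 0))/(-37011) = (-72/14)*(-1/37011) = ((1/14)*(-72))*(-1/37011) = -36/7*(-1/37011) = 12/86359 ≈ 0.00013895)
m - y = 12/86359 - 1*(-2261) = 12/86359 + 2261 = 195257711/86359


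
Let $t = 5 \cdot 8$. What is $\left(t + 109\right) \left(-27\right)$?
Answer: $-4023$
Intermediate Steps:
$t = 40$
$\left(t + 109\right) \left(-27\right) = \left(40 + 109\right) \left(-27\right) = 149 \left(-27\right) = -4023$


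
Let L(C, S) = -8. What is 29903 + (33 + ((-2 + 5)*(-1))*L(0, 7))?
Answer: 29960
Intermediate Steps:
29903 + (33 + ((-2 + 5)*(-1))*L(0, 7)) = 29903 + (33 + ((-2 + 5)*(-1))*(-8)) = 29903 + (33 + (3*(-1))*(-8)) = 29903 + (33 - 3*(-8)) = 29903 + (33 + 24) = 29903 + 57 = 29960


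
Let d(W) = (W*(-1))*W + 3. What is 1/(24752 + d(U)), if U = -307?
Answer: -1/69494 ≈ -1.4390e-5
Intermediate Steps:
d(W) = 3 - W**2 (d(W) = (-W)*W + 3 = -W**2 + 3 = 3 - W**2)
1/(24752 + d(U)) = 1/(24752 + (3 - 1*(-307)**2)) = 1/(24752 + (3 - 1*94249)) = 1/(24752 + (3 - 94249)) = 1/(24752 - 94246) = 1/(-69494) = -1/69494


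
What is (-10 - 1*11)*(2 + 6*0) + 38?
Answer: -4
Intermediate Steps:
(-10 - 1*11)*(2 + 6*0) + 38 = (-10 - 11)*(2 + 0) + 38 = -21*2 + 38 = -42 + 38 = -4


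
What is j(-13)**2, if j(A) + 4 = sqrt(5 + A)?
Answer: 8 - 16*I*sqrt(2) ≈ 8.0 - 22.627*I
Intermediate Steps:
j(A) = -4 + sqrt(5 + A)
j(-13)**2 = (-4 + sqrt(5 - 13))**2 = (-4 + sqrt(-8))**2 = (-4 + 2*I*sqrt(2))**2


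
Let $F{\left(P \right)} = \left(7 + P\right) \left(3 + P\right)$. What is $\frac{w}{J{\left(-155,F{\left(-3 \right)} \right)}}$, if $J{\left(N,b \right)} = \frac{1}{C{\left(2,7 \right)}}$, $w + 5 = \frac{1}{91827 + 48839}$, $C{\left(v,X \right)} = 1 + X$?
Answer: $- \frac{2813316}{70333} \approx -40.0$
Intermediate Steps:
$w = - \frac{703329}{140666}$ ($w = -5 + \frac{1}{91827 + 48839} = -5 + \frac{1}{140666} = - \frac{703329}{140666} \approx -5.0$)
$F{\left(P \right)} = \left(3 + P\right) \left(7 + P\right)$
$J{\left(N,b \right)} = \frac{1}{8}$ ($J{\left(N,b \right)} = \frac{1}{1 + 7} = \frac{1}{8}$)
$\frac{w}{J{\left(-155,F{\left(-3 \right)} \right)}} = - \frac{703329 \frac{1}{\frac{1}{8}}}{140666} = \left(- \frac{703329}{140666}\right) 8 = - \frac{2813316}{70333}$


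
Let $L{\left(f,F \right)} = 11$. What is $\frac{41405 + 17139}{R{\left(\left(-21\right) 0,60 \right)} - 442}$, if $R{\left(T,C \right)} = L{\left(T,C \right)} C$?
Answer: $\frac{29272}{109} \approx 268.55$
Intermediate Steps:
$R{\left(T,C \right)} = 11 C$
$\frac{41405 + 17139}{R{\left(\left(-21\right) 0,60 \right)} - 442} = \frac{41405 + 17139}{11 \cdot 60 - 442} = \frac{58544}{660 - 442} = \frac{58544}{218} = 58544 \cdot \frac{1}{218} = \frac{29272}{109}$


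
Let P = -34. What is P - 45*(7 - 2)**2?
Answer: -1159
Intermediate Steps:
P - 45*(7 - 2)**2 = -34 - 45*(7 - 2)**2 = -34 - 45*5**2 = -34 - 45*25 = -34 - 1125 = -1159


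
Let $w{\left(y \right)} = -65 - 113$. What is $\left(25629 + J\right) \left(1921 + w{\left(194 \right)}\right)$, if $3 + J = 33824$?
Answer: $103621350$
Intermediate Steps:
$J = 33821$ ($J = -3 + 33824 = 33821$)
$w{\left(y \right)} = -178$ ($w{\left(y \right)} = -65 - 113 = -178$)
$\left(25629 + J\right) \left(1921 + w{\left(194 \right)}\right) = \left(25629 + 33821\right) \left(1921 - 178\right) = 59450 \cdot 1743 = 103621350$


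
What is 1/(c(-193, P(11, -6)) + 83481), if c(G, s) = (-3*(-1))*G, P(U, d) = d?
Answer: 1/82902 ≈ 1.2062e-5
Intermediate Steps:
c(G, s) = 3*G
1/(c(-193, P(11, -6)) + 83481) = 1/(3*(-193) + 83481) = 1/(-579 + 83481) = 1/82902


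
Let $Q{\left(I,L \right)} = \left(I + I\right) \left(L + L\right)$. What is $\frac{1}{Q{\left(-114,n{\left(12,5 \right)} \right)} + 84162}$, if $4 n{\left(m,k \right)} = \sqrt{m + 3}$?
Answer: $\frac{14027}{1180507884} + \frac{19 \sqrt{15}}{1180507884} \approx 1.1945 \cdot 10^{-5}$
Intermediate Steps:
$n{\left(m,k \right)} = \frac{\sqrt{3 + m}}{4}$ ($n{\left(m,k \right)} = \frac{\sqrt{m + 3}}{4} = \frac{\sqrt{3 + m}}{4}$)
$Q{\left(I,L \right)} = 4 I L$ ($Q{\left(I,L \right)} = 2 I 2 L = 4 I L$)
$\frac{1}{Q{\left(-114,n{\left(12,5 \right)} \right)} + 84162} = \frac{1}{4 \left(-114\right) \frac{\sqrt{3 + 12}}{4} + 84162} = \frac{1}{4 \left(-114\right) \frac{\sqrt{15}}{4} + 84162} = \frac{1}{- 114 \sqrt{15} + 84162} = \frac{1}{84162 - 114 \sqrt{15}}$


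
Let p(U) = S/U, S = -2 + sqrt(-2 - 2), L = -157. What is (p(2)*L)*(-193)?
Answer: -30301 + 30301*I ≈ -30301.0 + 30301.0*I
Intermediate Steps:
S = -2 + 2*I (S = -2 + sqrt(-4) = -2 + 2*I ≈ -2.0 + 2.0*I)
p(U) = (-2 + 2*I)/U
(p(2)*L)*(-193) = ((2*(-1 + I)/2)*(-157))*(-193) = ((2*(1/2)*(-1 + I))*(-157))*(-193) = ((-1 + I)*(-157))*(-193) = (157 - 157*I)*(-193) = -30301 + 30301*I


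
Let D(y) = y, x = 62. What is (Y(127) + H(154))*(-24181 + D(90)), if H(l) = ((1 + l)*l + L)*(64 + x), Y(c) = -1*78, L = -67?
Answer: -72251318100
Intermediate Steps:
Y(c) = -78
H(l) = -8442 + 126*l*(1 + l) (H(l) = ((1 + l)*l - 67)*(64 + 62) = (l*(1 + l) - 67)*126 = (-67 + l*(1 + l))*126 = -8442 + 126*l*(1 + l))
(Y(127) + H(154))*(-24181 + D(90)) = (-78 + (-8442 + 126*154 + 126*154**2))*(-24181 + 90) = (-78 + (-8442 + 19404 + 126*23716))*(-24091) = (-78 + (-8442 + 19404 + 2988216))*(-24091) = (-78 + 2999178)*(-24091) = 2999100*(-24091) = -72251318100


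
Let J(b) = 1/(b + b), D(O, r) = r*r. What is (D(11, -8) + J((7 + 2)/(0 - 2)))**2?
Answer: 330625/81 ≈ 4081.8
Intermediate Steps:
D(O, r) = r**2
J(b) = 1/(2*b)
(D(11, -8) + J((7 + 2)/(0 - 2)))**2 = ((-8)**2 + 1/(2*(((7 + 2)/(0 - 2)))))**2 = (64 + 1/(2*((9/(-2)))))**2 = (64 + 1/(2*((9*(-1/2)))))**2 = (64 + 1/(2*(-9/2)))**2 = (64 + (1/2)*(-2/9))**2 = (64 - 1/9)**2 = (575/9)**2 = 330625/81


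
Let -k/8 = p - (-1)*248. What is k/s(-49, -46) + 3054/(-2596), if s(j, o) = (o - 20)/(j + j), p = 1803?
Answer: -94875637/3894 ≈ -24365.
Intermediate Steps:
s(j, o) = (-20 + o)/(2*j) (s(j, o) = (-20 + o)/((2*j)) = (-20 + o)*(1/(2*j)) = (-20 + o)/(2*j))
k = -16408 (k = -8*(1803 - (-1)*248) = -8*(1803 - 1*(-248)) = -8*(1803 + 248) = -8*2051 = -16408)
k/s(-49, -46) + 3054/(-2596) = -16408*(-98/(-20 - 46)) + 3054/(-2596) = -16408/((½)*(-1/49)*(-66)) + 3054*(-1/2596) = -16408/33/49 - 1527/1298 = -16408*49/33 - 1527/1298 = -803992/33 - 1527/1298 = -94875637/3894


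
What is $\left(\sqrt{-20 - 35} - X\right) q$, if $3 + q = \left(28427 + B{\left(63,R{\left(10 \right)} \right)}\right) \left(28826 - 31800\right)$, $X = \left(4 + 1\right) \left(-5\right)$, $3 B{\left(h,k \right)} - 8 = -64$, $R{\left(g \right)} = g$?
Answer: $- \frac{6336478975}{3} - \frac{253459159 i \sqrt{55}}{3} \approx -2.1122 \cdot 10^{9} - 6.2657 \cdot 10^{8} i$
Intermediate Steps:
$B{\left(h,k \right)} = - \frac{56}{3}$ ($B{\left(h,k \right)} = \frac{8}{3} + \frac{1}{3} \left(-64\right) = \frac{8}{3} - \frac{64}{3} = - \frac{56}{3}$)
$X = -25$ ($X = 5 \left(-5\right) = -25$)
$q = - \frac{253459159}{3}$ ($q = -3 + \left(28427 - \frac{56}{3}\right) \left(28826 - 31800\right) = -3 + \frac{85225}{3} \left(-2974\right) = -3 - \frac{253459150}{3} = - \frac{253459159}{3} \approx -8.4486 \cdot 10^{7}$)
$\left(\sqrt{-20 - 35} - X\right) q = \left(\sqrt{-20 - 35} - -25\right) \left(- \frac{253459159}{3}\right) = \left(\sqrt{-55} + 25\right) \left(- \frac{253459159}{3}\right) = \left(i \sqrt{55} + 25\right) \left(- \frac{253459159}{3}\right) = \left(25 + i \sqrt{55}\right) \left(- \frac{253459159}{3}\right) = - \frac{6336478975}{3} - \frac{253459159 i \sqrt{55}}{3}$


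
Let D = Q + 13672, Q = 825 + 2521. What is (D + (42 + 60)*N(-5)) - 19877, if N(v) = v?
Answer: -3369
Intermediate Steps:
Q = 3346
D = 17018 (D = 3346 + 13672 = 17018)
(D + (42 + 60)*N(-5)) - 19877 = (17018 + (42 + 60)*(-5)) - 19877 = (17018 + 102*(-5)) - 19877 = (17018 - 510) - 19877 = 16508 - 19877 = -3369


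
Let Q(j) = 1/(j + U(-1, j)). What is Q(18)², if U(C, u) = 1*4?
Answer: 1/484 ≈ 0.0020661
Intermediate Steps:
U(C, u) = 4
Q(j) = 1/(4 + j) (Q(j) = 1/(j + 4) = 1/(4 + j))
Q(18)² = (1/(4 + 18))² = (1/22)² = 1/484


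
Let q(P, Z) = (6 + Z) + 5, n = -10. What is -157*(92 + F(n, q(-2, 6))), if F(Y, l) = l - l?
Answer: -14444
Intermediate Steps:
q(P, Z) = 11 + Z
F(Y, l) = 0
-157*(92 + F(n, q(-2, 6))) = -157*(92 + 0) = -157*92 = -14444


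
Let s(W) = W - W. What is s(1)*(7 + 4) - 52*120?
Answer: -6240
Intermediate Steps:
s(W) = 0
s(1)*(7 + 4) - 52*120 = 0*(7 + 4) - 52*120 = 0*11 - 6240 = 0 - 6240 = -6240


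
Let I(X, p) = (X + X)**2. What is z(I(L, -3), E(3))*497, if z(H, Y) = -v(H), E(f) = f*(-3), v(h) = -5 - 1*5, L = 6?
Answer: 4970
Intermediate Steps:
I(X, p) = 4*X**2 (I(X, p) = (2*X)**2 = 4*X**2)
v(h) = -10 (v(h) = -5 - 5 = -10)
E(f) = -3*f
z(H, Y) = 10 (z(H, Y) = -1*(-10) = 10)
z(I(L, -3), E(3))*497 = 10*497 = 4970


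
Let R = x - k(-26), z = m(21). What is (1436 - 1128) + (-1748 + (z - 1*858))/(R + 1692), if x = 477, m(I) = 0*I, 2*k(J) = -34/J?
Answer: 17296360/56377 ≈ 306.80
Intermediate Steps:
k(J) = -17/J (k(J) = (-34/J)/2 = -17/J)
m(I) = 0
z = 0
R = 12385/26 (R = 477 - (-17)/(-26) = 477 - (-17)*(-1)/26 = 477 - 1*17/26 = 477 - 17/26 = 12385/26 ≈ 476.35)
(1436 - 1128) + (-1748 + (z - 1*858))/(R + 1692) = (1436 - 1128) + (-1748 + (0 - 1*858))/(12385/26 + 1692) = 308 + (-1748 + (0 - 858))/(56377/26) = 308 + (-1748 - 858)*(26/56377) = 308 - 2606*26/56377 = 308 - 67756/56377 = 17296360/56377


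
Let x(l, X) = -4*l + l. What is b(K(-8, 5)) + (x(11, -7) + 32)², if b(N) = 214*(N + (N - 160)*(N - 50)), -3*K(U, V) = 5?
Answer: 16084249/9 ≈ 1.7871e+6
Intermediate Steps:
K(U, V) = -5/3 (K(U, V) = -⅓*5 = -5/3)
x(l, X) = -3*l
b(N) = 214*N + 214*(-160 + N)*(-50 + N) (b(N) = 214*(N + (-160 + N)*(-50 + N)) = 214*N + 214*(-160 + N)*(-50 + N))
b(K(-8, 5)) + (x(11, -7) + 32)² = (1712000 - 44726*(-5/3) + 214*(-5/3)²) + (-3*11 + 32)² = (1712000 + 223630/3 + 214*(25/9)) + (-33 + 32)² = (1712000 + 223630/3 + 5350/9) + (-1)² = 16084240/9 + 1 = 16084249/9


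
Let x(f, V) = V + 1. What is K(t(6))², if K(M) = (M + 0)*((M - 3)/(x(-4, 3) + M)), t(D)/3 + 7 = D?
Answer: 324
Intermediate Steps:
x(f, V) = 1 + V
t(D) = -21 + 3*D
K(M) = M*(-3 + M)/(4 + M) (K(M) = (M + 0)*((M - 3)/((1 + 3) + M)) = M*((-3 + M)/(4 + M)) = M*(-3 + M)/(4 + M))
K(t(6))² = ((-21 + 3*6)*(-3 + (-21 + 3*6))/(4 + (-21 + 3*6)))² = ((-21 + 18)*(-3 + (-21 + 18))/(4 + (-21 + 18)))² = (-3*(-3 - 3)/(4 - 3))² = (-3*(-6)/1)² = (-3*1*(-6))² = 18² = 324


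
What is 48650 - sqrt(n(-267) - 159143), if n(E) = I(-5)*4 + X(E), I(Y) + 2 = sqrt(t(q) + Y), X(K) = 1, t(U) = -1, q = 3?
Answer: 48650 - sqrt(-159150 + 4*I*sqrt(6)) ≈ 48650.0 - 398.94*I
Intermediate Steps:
I(Y) = -2 + sqrt(-1 + Y)
n(E) = -7 + 4*I*sqrt(6) (n(E) = (-2 + sqrt(-1 - 5))*4 + 1 = (-2 + sqrt(-6))*4 + 1 = (-2 + I*sqrt(6))*4 + 1 = (-8 + 4*I*sqrt(6)) + 1 = -7 + 4*I*sqrt(6))
48650 - sqrt(n(-267) - 159143) = 48650 - sqrt((-7 + 4*I*sqrt(6)) - 159143) = 48650 - sqrt(-159150 + 4*I*sqrt(6))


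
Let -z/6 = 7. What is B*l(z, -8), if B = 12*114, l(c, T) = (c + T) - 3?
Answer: -72504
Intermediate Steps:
z = -42 (z = -6*7 = -42)
l(c, T) = -3 + T + c (l(c, T) = (T + c) - 3 = -3 + T + c)
B = 1368
B*l(z, -8) = 1368*(-3 - 8 - 42) = 1368*(-53) = -72504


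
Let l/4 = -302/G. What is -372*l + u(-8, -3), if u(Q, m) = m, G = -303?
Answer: -150095/101 ≈ -1486.1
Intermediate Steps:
l = 1208/303 (l = 4*(-302/(-303)) = 4*(-302*(-1/303)) = 4*(302/303) = 1208/303 ≈ 3.9868)
-372*l + u(-8, -3) = -372*1208/303 - 3 = -149792/101 - 3 = -150095/101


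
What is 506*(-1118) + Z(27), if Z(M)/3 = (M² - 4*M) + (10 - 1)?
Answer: -563818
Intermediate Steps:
Z(M) = 27 - 12*M + 3*M² (Z(M) = 3*((M² - 4*M) + (10 - 1)) = 3*((M² - 4*M) + 9) = 3*(9 + M² - 4*M) = 27 - 12*M + 3*M²)
506*(-1118) + Z(27) = 506*(-1118) + (27 - 12*27 + 3*27²) = -565708 + (27 - 324 + 3*729) = -565708 + (27 - 324 + 2187) = -565708 + 1890 = -563818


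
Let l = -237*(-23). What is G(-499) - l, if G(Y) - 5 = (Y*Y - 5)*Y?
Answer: -124254450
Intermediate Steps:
l = 5451
G(Y) = 5 + Y*(-5 + Y²) (G(Y) = 5 + (Y*Y - 5)*Y = 5 + (Y² - 5)*Y = 5 + (-5 + Y²)*Y = 5 + Y*(-5 + Y²))
G(-499) - l = (5 + (-499)³ - 5*(-499)) - 1*5451 = (5 - 124251499 + 2495) - 5451 = -124248999 - 5451 = -124254450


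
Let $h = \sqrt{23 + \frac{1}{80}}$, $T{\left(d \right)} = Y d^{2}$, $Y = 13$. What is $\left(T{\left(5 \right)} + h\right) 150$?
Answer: $48750 + \frac{15 \sqrt{9205}}{2} \approx 49470.0$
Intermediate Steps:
$T{\left(d \right)} = 13 d^{2}$
$h = \frac{\sqrt{9205}}{20}$ ($h = \sqrt{23 + \frac{1}{80}} = \sqrt{\frac{1841}{80}} = \frac{\sqrt{9205}}{20} \approx 4.7971$)
$\left(T{\left(5 \right)} + h\right) 150 = \left(13 \cdot 5^{2} + \frac{\sqrt{9205}}{20}\right) 150 = \left(13 \cdot 25 + \frac{\sqrt{9205}}{20}\right) 150 = \left(325 + \frac{\sqrt{9205}}{20}\right) 150 = 48750 + \frac{15 \sqrt{9205}}{2}$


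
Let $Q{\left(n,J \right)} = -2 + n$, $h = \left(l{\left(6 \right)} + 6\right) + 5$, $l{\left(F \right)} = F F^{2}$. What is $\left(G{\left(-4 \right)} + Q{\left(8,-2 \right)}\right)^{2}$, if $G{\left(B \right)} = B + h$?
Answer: $52441$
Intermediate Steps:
$l{\left(F \right)} = F^{3}$
$h = 227$ ($h = \left(6^{3} + 6\right) + 5 = \left(216 + 6\right) + 5 = 222 + 5 = 227$)
$G{\left(B \right)} = 227 + B$ ($G{\left(B \right)} = B + 227 = 227 + B$)
$\left(G{\left(-4 \right)} + Q{\left(8,-2 \right)}\right)^{2} = \left(\left(227 - 4\right) + \left(-2 + 8\right)\right)^{2} = \left(223 + 6\right)^{2} = 229^{2} = 52441$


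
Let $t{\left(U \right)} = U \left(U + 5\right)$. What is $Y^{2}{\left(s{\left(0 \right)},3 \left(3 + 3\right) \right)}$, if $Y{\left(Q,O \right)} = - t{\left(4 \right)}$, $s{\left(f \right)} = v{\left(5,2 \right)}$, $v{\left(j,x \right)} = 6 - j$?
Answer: $1296$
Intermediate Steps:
$s{\left(f \right)} = 1$ ($s{\left(f \right)} = 6 - 5 = 1$)
$t{\left(U \right)} = U \left(5 + U\right)$
$Y{\left(Q,O \right)} = -36$ ($Y{\left(Q,O \right)} = - 4 \left(5 + 4\right) = - 4 \cdot 9 = \left(-1\right) 36 = -36$)
$Y^{2}{\left(s{\left(0 \right)},3 \left(3 + 3\right) \right)} = \left(-36\right)^{2} = 1296$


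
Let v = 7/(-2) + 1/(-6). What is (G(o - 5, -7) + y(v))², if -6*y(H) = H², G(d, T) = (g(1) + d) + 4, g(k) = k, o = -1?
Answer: 30625/2916 ≈ 10.502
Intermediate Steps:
v = -11/3 (v = 7*(-½) + 1*(-⅙) = -7/2 - ⅙ = -11/3 ≈ -3.6667)
G(d, T) = 5 + d (G(d, T) = (1 + d) + 4 = 5 + d)
y(H) = -H²/6
(G(o - 5, -7) + y(v))² = ((5 + (-1 - 5)) - (-11/3)²/6)² = ((5 - 6) - ⅙*121/9)² = (-1 - 121/54)² = (-175/54)² = 30625/2916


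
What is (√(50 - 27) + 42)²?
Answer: (42 + √23)² ≈ 2189.9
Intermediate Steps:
(√(50 - 27) + 42)² = (√23 + 42)² = (42 + √23)²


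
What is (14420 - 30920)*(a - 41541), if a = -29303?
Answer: 1168926000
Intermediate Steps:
(14420 - 30920)*(a - 41541) = (14420 - 30920)*(-29303 - 41541) = -16500*(-70844) = 1168926000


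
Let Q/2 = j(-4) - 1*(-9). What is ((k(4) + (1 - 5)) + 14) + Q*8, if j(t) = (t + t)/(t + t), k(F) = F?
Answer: 174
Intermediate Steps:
j(t) = 1 (j(t) = (2*t)/((2*t)) = (2*t)*(1/(2*t)) = 1)
Q = 20 (Q = 2*(1 - 1*(-9)) = 2*(1 + 9) = 2*10 = 20)
((k(4) + (1 - 5)) + 14) + Q*8 = ((4 + (1 - 5)) + 14) + 20*8 = ((4 - 4) + 14) + 160 = (0 + 14) + 160 = 14 + 160 = 174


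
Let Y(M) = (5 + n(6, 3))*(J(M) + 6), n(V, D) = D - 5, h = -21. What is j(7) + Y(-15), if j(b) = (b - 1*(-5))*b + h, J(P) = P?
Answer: 36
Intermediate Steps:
n(V, D) = -5 + D
Y(M) = 18 + 3*M (Y(M) = (5 + (-5 + 3))*(M + 6) = (5 - 2)*(6 + M) = 3*(6 + M) = 18 + 3*M)
j(b) = -21 + b*(5 + b) (j(b) = (b - 1*(-5))*b - 21 = (b + 5)*b - 21 = (5 + b)*b - 21 = b*(5 + b) - 21 = -21 + b*(5 + b))
j(7) + Y(-15) = (-21 + 7**2 + 5*7) + (18 + 3*(-15)) = (-21 + 49 + 35) + (18 - 45) = 63 - 27 = 36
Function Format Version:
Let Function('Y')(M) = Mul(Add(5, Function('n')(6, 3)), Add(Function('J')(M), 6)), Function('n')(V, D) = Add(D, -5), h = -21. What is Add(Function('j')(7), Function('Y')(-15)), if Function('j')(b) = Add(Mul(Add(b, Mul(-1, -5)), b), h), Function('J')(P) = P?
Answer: 36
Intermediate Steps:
Function('n')(V, D) = Add(-5, D)
Function('Y')(M) = Add(18, Mul(3, M)) (Function('Y')(M) = Mul(Add(5, Add(-5, 3)), Add(M, 6)) = Mul(Add(5, -2), Add(6, M)) = Mul(3, Add(6, M)) = Add(18, Mul(3, M)))
Function('j')(b) = Add(-21, Mul(b, Add(5, b))) (Function('j')(b) = Add(Mul(Add(b, Mul(-1, -5)), b), -21) = Add(Mul(Add(b, 5), b), -21) = Add(Mul(Add(5, b), b), -21) = Add(Mul(b, Add(5, b)), -21) = Add(-21, Mul(b, Add(5, b))))
Add(Function('j')(7), Function('Y')(-15)) = Add(Add(-21, Pow(7, 2), Mul(5, 7)), Add(18, Mul(3, -15))) = Add(Add(-21, 49, 35), Add(18, -45)) = Add(63, -27) = 36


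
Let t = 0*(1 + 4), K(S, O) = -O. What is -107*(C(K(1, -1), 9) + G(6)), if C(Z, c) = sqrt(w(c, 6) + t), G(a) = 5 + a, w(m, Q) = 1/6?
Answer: -1177 - 107*sqrt(6)/6 ≈ -1220.7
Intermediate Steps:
w(m, Q) = 1/6
t = 0 (t = 0*5 = 0)
C(Z, c) = sqrt(6)/6 (C(Z, c) = sqrt(1/6 + 0) = sqrt(1/6) = sqrt(6)/6)
-107*(C(K(1, -1), 9) + G(6)) = -107*(sqrt(6)/6 + (5 + 6)) = -107*(sqrt(6)/6 + 11) = -107*(11 + sqrt(6)/6) = -1177 - 107*sqrt(6)/6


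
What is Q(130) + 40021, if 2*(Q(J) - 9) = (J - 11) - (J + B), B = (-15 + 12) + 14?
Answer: 40019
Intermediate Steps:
B = 11 (B = -3 + 14 = 11)
Q(J) = -2 (Q(J) = 9 + ((J - 11) - (J + 11))/2 = 9 + ((-11 + J) - (11 + J))/2 = 9 + ((-11 + J) + (-11 - J))/2 = 9 + (½)*(-22) = 9 - 11 = -2)
Q(130) + 40021 = -2 + 40021 = 40019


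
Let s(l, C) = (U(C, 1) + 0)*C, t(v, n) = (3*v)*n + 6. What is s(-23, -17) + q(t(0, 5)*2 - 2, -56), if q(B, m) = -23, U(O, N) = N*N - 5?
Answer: 45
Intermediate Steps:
t(v, n) = 6 + 3*n*v (t(v, n) = 3*n*v + 6 = 6 + 3*n*v)
U(O, N) = -5 + N² (U(O, N) = N² - 5 = -5 + N²)
s(l, C) = -4*C (s(l, C) = ((-5 + 1²) + 0)*C = ((-5 + 1) + 0)*C = (-4 + 0)*C = -4*C)
s(-23, -17) + q(t(0, 5)*2 - 2, -56) = -4*(-17) - 23 = 68 - 23 = 45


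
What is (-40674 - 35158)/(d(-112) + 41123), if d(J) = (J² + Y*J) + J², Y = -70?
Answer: -75832/74051 ≈ -1.0241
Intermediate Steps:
d(J) = -70*J + 2*J² (d(J) = (J² - 70*J) + J² = -70*J + 2*J²)
(-40674 - 35158)/(d(-112) + 41123) = (-40674 - 35158)/(2*(-112)*(-35 - 112) + 41123) = -75832/(2*(-112)*(-147) + 41123) = -75832/(32928 + 41123) = -75832/74051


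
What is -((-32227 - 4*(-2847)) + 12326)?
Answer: 8513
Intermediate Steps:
-((-32227 - 4*(-2847)) + 12326) = -((-32227 + 11388) + 12326) = -(-20839 + 12326) = -1*(-8513) = 8513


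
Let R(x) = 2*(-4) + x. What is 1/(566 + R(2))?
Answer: 1/560 ≈ 0.0017857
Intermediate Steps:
R(x) = -8 + x
1/(566 + R(2)) = 1/(566 + (-8 + 2)) = 1/(566 - 6) = 1/560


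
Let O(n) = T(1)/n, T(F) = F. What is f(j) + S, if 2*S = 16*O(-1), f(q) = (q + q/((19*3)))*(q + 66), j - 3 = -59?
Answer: -32936/57 ≈ -577.82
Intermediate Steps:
j = -56 (j = 3 - 59 = -56)
O(n) = 1/n
f(q) = 58*q*(66 + q)/57 (f(q) = (q + q/57)*(66 + q) = (58*q/57)*(66 + q) = 58*q*(66 + q)/57)
S = -8 (S = (16/(-1))/2 = (16*(-1))/2 = (½)*(-16) = -8)
f(j) + S = (58/57)*(-56)*(66 - 56) - 8 = (58/57)*(-56)*10 - 8 = -32480/57 - 8 = -32936/57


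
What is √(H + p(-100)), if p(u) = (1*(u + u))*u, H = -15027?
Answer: √4973 ≈ 70.520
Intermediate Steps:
p(u) = 2*u² (p(u) = (1*(2*u))*u = (2*u)*u = 2*u²)
√(H + p(-100)) = √(-15027 + 2*(-100)²) = √(-15027 + 2*10000) = √(-15027 + 20000) = √4973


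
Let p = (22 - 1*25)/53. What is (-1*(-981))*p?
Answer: -2943/53 ≈ -55.528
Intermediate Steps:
p = -3/53 (p = (22 - 25)*(1/53) = -3*1/53 = -3/53 ≈ -0.056604)
(-1*(-981))*p = -1*(-981)*(-3/53) = 981*(-3/53) = -2943/53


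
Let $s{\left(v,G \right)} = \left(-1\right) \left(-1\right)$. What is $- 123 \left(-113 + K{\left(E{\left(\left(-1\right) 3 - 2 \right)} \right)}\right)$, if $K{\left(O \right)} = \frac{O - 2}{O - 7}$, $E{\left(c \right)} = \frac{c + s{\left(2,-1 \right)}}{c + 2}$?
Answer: $\frac{236037}{17} \approx 13885.0$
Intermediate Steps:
$s{\left(v,G \right)} = 1$
$E{\left(c \right)} = \frac{1 + c}{2 + c}$ ($E{\left(c \right)} = \frac{c + 1}{c + 2} = \frac{1 + c}{2 + c}$)
$K{\left(O \right)} = \frac{-2 + O}{-7 + O}$
$- 123 \left(-113 + K{\left(E{\left(\left(-1\right) 3 - 2 \right)} \right)}\right) = - 123 \left(-113 + \frac{-2 + \frac{1 - 5}{2 - 5}}{-7 + \frac{1 - 5}{2 - 5}}\right) = - 123 \left(-113 + \frac{-2 + \frac{1}{-3} \left(-4\right)}{-7 + \frac{1}{-3} \left(-4\right)}\right) = - 123 \left(-113 + \frac{-2 - - \frac{4}{3}}{-7 - - \frac{4}{3}}\right) = - 123 \left(-113 + \frac{-2 + \frac{4}{3}}{-7 + \frac{4}{3}}\right) = - 123 \left(-113 + \frac{1}{- \frac{17}{3}} \left(- \frac{2}{3}\right)\right) = - 123 \left(-113 - - \frac{2}{17}\right) = - 123 \left(-113 + \frac{2}{17}\right) = \left(-123\right) \left(- \frac{1919}{17}\right) = \frac{236037}{17}$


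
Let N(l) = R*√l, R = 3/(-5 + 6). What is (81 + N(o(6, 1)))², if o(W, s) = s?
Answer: 7056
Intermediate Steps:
R = 3 (R = 3/1 = 3*1 = 3)
N(l) = 3*√l
(81 + N(o(6, 1)))² = (81 + 3*√1)² = (81 + 3*1)² = (81 + 3)² = 84² = 7056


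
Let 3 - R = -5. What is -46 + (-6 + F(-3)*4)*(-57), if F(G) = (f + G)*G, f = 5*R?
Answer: 25604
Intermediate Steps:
R = 8 (R = 3 - 1*(-5) = 3 + 5 = 8)
f = 40 (f = 5*8 = 40)
F(G) = G*(40 + G) (F(G) = (40 + G)*G = G*(40 + G))
-46 + (-6 + F(-3)*4)*(-57) = -46 + (-6 - 3*(40 - 3)*4)*(-57) = -46 + (-6 - 3*37*4)*(-57) = -46 + (-6 - 111*4)*(-57) = -46 + (-6 - 444)*(-57) = -46 - 450*(-57) = -46 + 25650 = 25604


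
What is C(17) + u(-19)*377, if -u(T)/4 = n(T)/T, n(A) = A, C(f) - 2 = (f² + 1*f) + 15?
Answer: -1185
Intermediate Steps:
C(f) = 17 + f + f² (C(f) = 2 + ((f² + 1*f) + 15) = 2 + ((f² + f) + 15) = 2 + ((f + f²) + 15) = 2 + (15 + f + f²) = 17 + f + f²)
u(T) = -4 (u(T) = -4*T/T = -4*1 = -4)
C(17) + u(-19)*377 = (17 + 17 + 17²) - 4*377 = (17 + 17 + 289) - 1508 = 323 - 1508 = -1185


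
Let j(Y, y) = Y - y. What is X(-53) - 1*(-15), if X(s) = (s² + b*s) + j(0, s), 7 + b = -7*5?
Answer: 5103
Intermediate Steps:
b = -42 (b = -7 - 7*5 = -7 - 35 = -42)
X(s) = s² - 43*s (X(s) = (s² - 42*s) + (0 - s) = (s² - 42*s) - s = s² - 43*s)
X(-53) - 1*(-15) = -53*(-43 - 53) - 1*(-15) = -53*(-96) + 15 = 5088 + 15 = 5103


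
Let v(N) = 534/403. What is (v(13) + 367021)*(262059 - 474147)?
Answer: -31369935443736/403 ≈ -7.7841e+10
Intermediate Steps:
v(N) = 534/403 (v(N) = 534*(1/403) = 534/403)
(v(13) + 367021)*(262059 - 474147) = (534/403 + 367021)*(262059 - 474147) = (147909997/403)*(-212088) = -31369935443736/403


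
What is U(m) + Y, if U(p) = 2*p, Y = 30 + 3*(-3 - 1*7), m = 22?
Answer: 44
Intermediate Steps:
Y = 0 (Y = 30 + 3*(-3 - 7) = 30 + 3*(-10) = 30 - 30 = 0)
U(m) + Y = 2*22 + 0 = 44 + 0 = 44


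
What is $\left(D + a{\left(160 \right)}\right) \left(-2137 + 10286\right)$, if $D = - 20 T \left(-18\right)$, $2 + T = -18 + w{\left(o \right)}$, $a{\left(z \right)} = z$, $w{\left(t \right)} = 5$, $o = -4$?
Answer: $-42700760$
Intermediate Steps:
$T = -15$ ($T = -2 + \left(-18 + 5\right) = -2 - 13 = -15$)
$D = -5400$ ($D = \left(-20\right) \left(-15\right) \left(-18\right) = 300 \left(-18\right) = -5400$)
$\left(D + a{\left(160 \right)}\right) \left(-2137 + 10286\right) = \left(-5400 + 160\right) \left(-2137 + 10286\right) = \left(-5240\right) 8149 = -42700760$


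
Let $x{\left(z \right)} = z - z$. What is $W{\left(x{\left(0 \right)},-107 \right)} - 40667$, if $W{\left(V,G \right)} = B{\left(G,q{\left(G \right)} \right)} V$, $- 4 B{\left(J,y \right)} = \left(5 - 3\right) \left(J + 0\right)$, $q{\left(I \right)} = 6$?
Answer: $-40667$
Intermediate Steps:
$B{\left(J,y \right)} = - \frac{J}{2}$ ($B{\left(J,y \right)} = - \frac{\left(5 - 3\right) \left(J + 0\right)}{4} = - \frac{2 J}{4} = - \frac{J}{2}$)
$x{\left(z \right)} = 0$
$W{\left(V,G \right)} = - \frac{G V}{2}$ ($W{\left(V,G \right)} = - \frac{G}{2} V = - \frac{G V}{2}$)
$W{\left(x{\left(0 \right)},-107 \right)} - 40667 = \left(- \frac{1}{2}\right) \left(-107\right) 0 - 40667 = 0 - 40667 = -40667$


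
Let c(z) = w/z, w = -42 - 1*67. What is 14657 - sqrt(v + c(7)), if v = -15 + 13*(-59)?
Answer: 14657 - I*sqrt(39081)/7 ≈ 14657.0 - 28.241*I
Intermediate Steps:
w = -109 (w = -42 - 67 = -109)
c(z) = -109/z
v = -782 (v = -15 - 767 = -782)
14657 - sqrt(v + c(7)) = 14657 - sqrt(-782 - 109/7) = 14657 - sqrt(-5583/7) = 14657 - I*sqrt(39081)/7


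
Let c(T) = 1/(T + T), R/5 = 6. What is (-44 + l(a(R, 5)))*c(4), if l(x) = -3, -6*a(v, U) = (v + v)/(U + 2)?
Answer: -47/8 ≈ -5.8750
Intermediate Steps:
R = 30 (R = 5*6 = 30)
a(v, U) = -v/(3*(2 + U)) (a(v, U) = -(v + v)/(6*(U + 2)) = -2*v/(6*(2 + U)) = -v/(3*(2 + U)))
c(T) = 1/(2*T)
(-44 + l(a(R, 5)))*c(4) = (-44 - 3)*((½)/4) = -47/(2*4) = -47*⅛ = -47/8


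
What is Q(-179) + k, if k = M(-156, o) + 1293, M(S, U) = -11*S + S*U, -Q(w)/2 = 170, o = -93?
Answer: 17177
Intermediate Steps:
Q(w) = -340 (Q(w) = -2*170 = -340)
k = 17517 (k = -156*(-11 - 93) + 1293 = -156*(-104) + 1293 = 16224 + 1293 = 17517)
Q(-179) + k = -340 + 17517 = 17177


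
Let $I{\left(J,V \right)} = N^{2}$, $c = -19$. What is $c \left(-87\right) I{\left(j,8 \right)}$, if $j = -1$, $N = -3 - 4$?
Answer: $80997$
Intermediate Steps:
$N = -7$
$I{\left(J,V \right)} = 49$ ($I{\left(J,V \right)} = \left(-7\right)^{2} = 49$)
$c \left(-87\right) I{\left(j,8 \right)} = \left(-19\right) \left(-87\right) 49 = 1653 \cdot 49 = 80997$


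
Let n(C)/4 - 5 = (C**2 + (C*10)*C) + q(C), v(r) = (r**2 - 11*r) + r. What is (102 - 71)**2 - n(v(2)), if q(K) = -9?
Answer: -10287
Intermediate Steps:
v(r) = r**2 - 10*r
n(C) = -16 + 44*C**2 (n(C) = 20 + 4*((C**2 + (C*10)*C) - 9) = 20 + 4*((C**2 + (10*C)*C) - 9) = 20 + 4*((C**2 + 10*C**2) - 9) = 20 + 4*(11*C**2 - 9) = 20 + 4*(-9 + 11*C**2) = 20 + (-36 + 44*C**2) = -16 + 44*C**2)
(102 - 71)**2 - n(v(2)) = (102 - 71)**2 - (-16 + 44*(2*(-10 + 2))**2) = 31**2 - (-16 + 44*(2*(-8))**2) = 961 - (-16 + 44*(-16)**2) = 961 - (-16 + 44*256) = 961 - (-16 + 11264) = 961 - 1*11248 = 961 - 11248 = -10287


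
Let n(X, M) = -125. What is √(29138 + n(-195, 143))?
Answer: √29013 ≈ 170.33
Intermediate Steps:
√(29138 + n(-195, 143)) = √(29138 - 125) = √29013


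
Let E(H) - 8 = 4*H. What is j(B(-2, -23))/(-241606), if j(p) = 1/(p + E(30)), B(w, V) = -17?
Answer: -1/26818266 ≈ -3.7288e-8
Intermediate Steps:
E(H) = 8 + 4*H
j(p) = 1/(128 + p) (j(p) = 1/(p + (8 + 4*30)) = 1/(p + (8 + 120)) = 1/(p + 128) = 1/(128 + p))
j(B(-2, -23))/(-241606) = 1/((128 - 17)*(-241606)) = -1/241606/111 = (1/111)*(-1/241606) = -1/26818266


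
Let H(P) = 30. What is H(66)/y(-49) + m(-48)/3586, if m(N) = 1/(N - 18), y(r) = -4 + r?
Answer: -7100333/12543828 ≈ -0.56604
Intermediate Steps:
m(N) = 1/(-18 + N)
H(66)/y(-49) + m(-48)/3586 = 30/(-4 - 49) + 1/(-18 - 48*3586) = 30/(-53) + (1/3586)/(-66) = 30*(-1/53) - 1/66*1/3586 = -30/53 - 1/236676 = -7100333/12543828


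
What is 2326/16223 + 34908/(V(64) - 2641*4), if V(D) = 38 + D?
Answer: -270988936/84862513 ≈ -3.1933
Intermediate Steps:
2326/16223 + 34908/(V(64) - 2641*4) = 2326/16223 + 34908/((38 + 64) - 2641*4) = 2326*(1/16223) + 34908/(102 - 1*10564) = 2326/16223 + 34908/(102 - 10564) = 2326/16223 + 34908/(-10462) = 2326/16223 + 34908*(-1/10462) = 2326/16223 - 17454/5231 = -270988936/84862513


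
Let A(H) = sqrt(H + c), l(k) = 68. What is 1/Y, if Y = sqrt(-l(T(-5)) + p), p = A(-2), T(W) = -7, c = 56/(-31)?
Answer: sqrt(31)/sqrt(-2108 + I*sqrt(3658)) ≈ 0.0017388 - 0.12123*I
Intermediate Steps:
c = -56/31 (c = 56*(-1/31) = -56/31 ≈ -1.8065)
A(H) = sqrt(-56/31 + H) (A(H) = sqrt(H - 56/31) = sqrt(-56/31 + H))
p = I*sqrt(3658)/31 (p = sqrt(-1736 + 961*(-2))/31 = sqrt(-1736 - 1922)/31 = sqrt(-3658)/31 = (I*sqrt(3658))/31 = I*sqrt(3658)/31 ≈ 1.951*I)
Y = sqrt(-68 + I*sqrt(3658)/31) (Y = sqrt(-1*68 + I*sqrt(3658)/31) = sqrt(-68 + I*sqrt(3658)/31) ≈ 0.1183 + 8.2471*I)
1/Y = 1/(sqrt(-65348 + 31*I*sqrt(3658))/31) = 31/sqrt(-65348 + 31*I*sqrt(3658))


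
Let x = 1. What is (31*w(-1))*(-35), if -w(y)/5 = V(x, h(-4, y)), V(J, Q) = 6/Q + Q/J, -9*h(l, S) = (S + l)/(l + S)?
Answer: -2641975/9 ≈ -2.9355e+5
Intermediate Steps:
h(l, S) = -⅑ (h(l, S) = -(S + l)/(9*(l + S)) = -(S + l)/(9*(S + l)) = -⅑*1 = -⅑)
w(y) = 2435/9 (w(y) = -5*(6/(-⅑) - ⅑/1) = -5*(6*(-9) - ⅑*1) = -5*(-54 - ⅑) = -5*(-487/9) = 2435/9)
(31*w(-1))*(-35) = (31*(2435/9))*(-35) = (75485/9)*(-35) = -2641975/9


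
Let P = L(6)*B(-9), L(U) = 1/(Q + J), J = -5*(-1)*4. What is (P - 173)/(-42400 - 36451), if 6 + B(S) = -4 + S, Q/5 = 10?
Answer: 12129/5519570 ≈ 0.0021975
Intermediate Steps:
Q = 50 (Q = 5*10 = 50)
J = 20 (J = 5*4 = 20)
B(S) = -10 + S (B(S) = -6 + (-4 + S) = -10 + S)
L(U) = 1/70 (L(U) = 1/(50 + 20) = 1/70)
P = -19/70 (P = (-10 - 9)/70 = (1/70)*(-19) = -19/70 ≈ -0.27143)
(P - 173)/(-42400 - 36451) = (-19/70 - 173)/(-42400 - 36451) = -12129/70/(-78851) = -12129/70*(-1/78851) = 12129/5519570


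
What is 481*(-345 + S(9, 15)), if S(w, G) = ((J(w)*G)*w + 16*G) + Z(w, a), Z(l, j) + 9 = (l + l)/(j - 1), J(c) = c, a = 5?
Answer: 1063491/2 ≈ 5.3175e+5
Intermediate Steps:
Z(l, j) = -9 + 2*l/(-1 + j) (Z(l, j) = -9 + (l + l)/(j - 1) = -9 + (2*l)/(-1 + j) = -9 + 2*l/(-1 + j))
S(w, G) = -9 + w/2 + 16*G + G*w² (S(w, G) = ((w*G)*w + 16*G) + (9 - 9*5 + 2*w)/(-1 + 5) = ((G*w)*w + 16*G) + (9 - 45 + 2*w)/4 = (G*w² + 16*G) + (-36 + 2*w)/4 = (16*G + G*w²) + (-9 + w/2) = -9 + w/2 + 16*G + G*w²)
481*(-345 + S(9, 15)) = 481*(-345 + (-9 + (½)*9 + 16*15 + 15*9²)) = 481*(-345 + (-9 + 9/2 + 240 + 15*81)) = 481*(-345 + (-9 + 9/2 + 240 + 1215)) = 481*(-345 + 2901/2) = 481*(2211/2) = 1063491/2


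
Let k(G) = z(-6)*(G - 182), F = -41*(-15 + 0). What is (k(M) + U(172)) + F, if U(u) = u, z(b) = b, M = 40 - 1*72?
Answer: 2071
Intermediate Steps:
M = -32 (M = 40 - 72 = -32)
F = 615 (F = -41*(-15) = 615)
k(G) = 1092 - 6*G (k(G) = -6*(G - 182) = -6*(-182 + G) = 1092 - 6*G)
(k(M) + U(172)) + F = ((1092 - 6*(-32)) + 172) + 615 = ((1092 + 192) + 172) + 615 = (1284 + 172) + 615 = 1456 + 615 = 2071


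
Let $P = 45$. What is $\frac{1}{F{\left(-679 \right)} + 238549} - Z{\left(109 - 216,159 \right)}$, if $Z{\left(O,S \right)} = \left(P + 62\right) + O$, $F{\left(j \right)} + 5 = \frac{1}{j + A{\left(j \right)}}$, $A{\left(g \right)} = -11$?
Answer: $\frac{690}{164595359} \approx 4.1921 \cdot 10^{-6}$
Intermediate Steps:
$F{\left(j \right)} = -5 + \frac{1}{-11 + j}$ ($F{\left(j \right)} = -5 + \frac{1}{j - 11} = -5 + \frac{1}{-11 + j}$)
$Z{\left(O,S \right)} = 107 + O$ ($Z{\left(O,S \right)} = \left(45 + 62\right) + O = 107 + O$)
$\frac{1}{F{\left(-679 \right)} + 238549} - Z{\left(109 - 216,159 \right)} = \frac{1}{\frac{56 - -3395}{-11 - 679} + 238549} - \left(107 + \left(109 - 216\right)\right) = \frac{1}{\frac{56 + 3395}{-690} + 238549} - \left(107 + \left(109 - 216\right)\right) = \frac{1}{\left(- \frac{1}{690}\right) 3451 + 238549} - \left(107 - 107\right) = \frac{1}{- \frac{3451}{690} + 238549} - 0 = \frac{1}{\frac{164595359}{690}} + 0 = \frac{690}{164595359} + 0 = \frac{690}{164595359}$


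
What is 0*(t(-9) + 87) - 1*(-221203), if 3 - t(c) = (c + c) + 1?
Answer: 221203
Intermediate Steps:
t(c) = 2 - 2*c (t(c) = 3 - ((c + c) + 1) = 3 - (2*c + 1) = 3 - (1 + 2*c) = 3 + (-1 - 2*c) = 2 - 2*c)
0*(t(-9) + 87) - 1*(-221203) = 0*((2 - 2*(-9)) + 87) - 1*(-221203) = 0*((2 + 18) + 87) + 221203 = 0*(20 + 87) + 221203 = 0*107 + 221203 = 0 + 221203 = 221203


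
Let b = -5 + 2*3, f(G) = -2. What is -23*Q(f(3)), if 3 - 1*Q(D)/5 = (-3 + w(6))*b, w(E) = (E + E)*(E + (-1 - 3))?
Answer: 2070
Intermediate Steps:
b = 1 (b = -5 + 6 = 1)
w(E) = 2*E*(-4 + E) (w(E) = (2*E)*(E - 4) = (2*E)*(-4 + E) = 2*E*(-4 + E))
Q(D) = -90 (Q(D) = 15 - 5*(-3 + 2*6*(-4 + 6)) = 15 - 5*(-3 + 2*6*2) = 15 - 5*(-3 + 24) = 15 - 105 = -90)
-23*Q(f(3)) = -23*(-90) = 2070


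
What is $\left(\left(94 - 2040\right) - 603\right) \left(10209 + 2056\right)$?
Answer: $-31263485$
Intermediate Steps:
$\left(\left(94 - 2040\right) - 603\right) \left(10209 + 2056\right) = \left(\left(94 - 2040\right) - 603\right) 12265 = \left(-1946 - 603\right) 12265 = \left(-2549\right) 12265 = -31263485$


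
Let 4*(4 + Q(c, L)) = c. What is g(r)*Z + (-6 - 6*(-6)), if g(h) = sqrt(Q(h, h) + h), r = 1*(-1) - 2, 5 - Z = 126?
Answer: 30 - 121*I*sqrt(31)/2 ≈ 30.0 - 336.85*I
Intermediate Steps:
Q(c, L) = -4 + c/4
Z = -121 (Z = 5 - 1*126 = 5 - 126 = -121)
r = -3 (r = -1 - 2 = -3)
g(h) = sqrt(-4 + 5*h/4) (g(h) = sqrt((-4 + h/4) + h) = sqrt(-4 + 5*h/4))
g(r)*Z + (-6 - 6*(-6)) = (sqrt(-16 + 5*(-3))/2)*(-121) + (-6 - 6*(-6)) = (sqrt(-16 - 15)/2)*(-121) + (-6 + 36) = (sqrt(-31)/2)*(-121) + 30 = ((I*sqrt(31))/2)*(-121) + 30 = (I*sqrt(31)/2)*(-121) + 30 = -121*I*sqrt(31)/2 + 30 = 30 - 121*I*sqrt(31)/2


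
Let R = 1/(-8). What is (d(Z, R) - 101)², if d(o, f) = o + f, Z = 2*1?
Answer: 628849/64 ≈ 9825.8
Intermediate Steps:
Z = 2
R = -⅛ ≈ -0.12500
d(o, f) = f + o
(d(Z, R) - 101)² = ((-⅛ + 2) - 101)² = (15/8 - 101)² = (-793/8)² = 628849/64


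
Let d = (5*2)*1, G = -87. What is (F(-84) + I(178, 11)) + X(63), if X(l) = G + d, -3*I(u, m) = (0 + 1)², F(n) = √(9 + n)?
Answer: -232/3 + 5*I*√3 ≈ -77.333 + 8.6602*I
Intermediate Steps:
d = 10 (d = 10*1 = 10)
I(u, m) = -⅓ (I(u, m) = -(0 + 1)²/3 = -⅓*1² = -⅓*1 = -⅓)
X(l) = -77 (X(l) = -87 + 10 = -77)
(F(-84) + I(178, 11)) + X(63) = (√(9 - 84) - ⅓) - 77 = (√(-75) - ⅓) - 77 = (5*I*√3 - ⅓) - 77 = (-⅓ + 5*I*√3) - 77 = -232/3 + 5*I*√3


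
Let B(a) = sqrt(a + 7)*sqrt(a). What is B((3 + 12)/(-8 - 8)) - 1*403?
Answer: -403 + I*sqrt(1455)/16 ≈ -403.0 + 2.384*I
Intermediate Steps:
B(a) = sqrt(a)*sqrt(7 + a) (B(a) = sqrt(7 + a)*sqrt(a) = sqrt(a)*sqrt(7 + a))
B((3 + 12)/(-8 - 8)) - 1*403 = sqrt((3 + 12)/(-8 - 8))*sqrt(7 + (3 + 12)/(-8 - 8)) - 1*403 = sqrt(15/(-16))*sqrt(7 + 15/(-16)) - 403 = sqrt(15*(-1/16))*sqrt(7 + 15*(-1/16)) - 403 = sqrt(-15/16)*sqrt(7 - 15/16) - 403 = (I*sqrt(15)/4)*sqrt(97/16) - 403 = (I*sqrt(15)/4)*(sqrt(97)/4) - 403 = I*sqrt(1455)/16 - 403 = -403 + I*sqrt(1455)/16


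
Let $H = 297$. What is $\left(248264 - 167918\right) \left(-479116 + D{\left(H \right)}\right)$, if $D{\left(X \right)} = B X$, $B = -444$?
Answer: $-49090120464$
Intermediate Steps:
$D{\left(X \right)} = - 444 X$
$\left(248264 - 167918\right) \left(-479116 + D{\left(H \right)}\right) = \left(248264 - 167918\right) \left(-479116 - 131868\right) = 80346 \left(-479116 - 131868\right) = 80346 \left(-610984\right) = -49090120464$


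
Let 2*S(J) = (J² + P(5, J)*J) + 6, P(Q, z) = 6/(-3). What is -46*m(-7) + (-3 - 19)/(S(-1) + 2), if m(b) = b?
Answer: 4142/13 ≈ 318.62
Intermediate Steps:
P(Q, z) = -2 (P(Q, z) = 6*(-⅓) = -2)
S(J) = 3 + J²/2 - J (S(J) = ((J² - 2*J) + 6)/2 = (6 + J² - 2*J)/2 = 3 + J²/2 - J)
-46*m(-7) + (-3 - 19)/(S(-1) + 2) = -46*(-7) + (-3 - 19)/((3 + (½)*(-1)² - 1*(-1)) + 2) = 322 - 22/((3 + (½)*1 + 1) + 2) = 322 - 22/((3 + ½ + 1) + 2) = 322 - 22/(9/2 + 2) = 322 - 22/13/2 = 322 - 22*2/13 = 322 - 44/13 = 4142/13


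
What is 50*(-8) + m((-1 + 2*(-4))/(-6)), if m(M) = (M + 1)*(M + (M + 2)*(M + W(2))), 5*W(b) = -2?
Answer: -3093/8 ≈ -386.63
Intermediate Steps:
W(b) = -2/5 (W(b) = (1/5)*(-2) = -2/5)
m(M) = (1 + M)*(M + (2 + M)*(-2/5 + M)) (m(M) = (M + 1)*(M + (M + 2)*(M - 2/5)) = (1 + M)*(M + (2 + M)*(-2/5 + M)))
50*(-8) + m((-1 + 2*(-4))/(-6)) = 50*(-8) + (-4/5 + ((-1 + 2*(-4))/(-6))**3 + 9*((-1 + 2*(-4))/(-6))/5 + 18*((-1 + 2*(-4))/(-6))**2/5) = -400 + (-4/5 + ((-1 - 8)*(-1/6))**3 + 9*((-1 - 8)*(-1/6))/5 + 18*((-1 - 8)*(-1/6))**2/5) = -400 + (-4/5 + (-9*(-1/6))**3 + 9*(-9*(-1/6))/5 + 18*(-9*(-1/6))**2/5) = -400 + (-4/5 + (3/2)**3 + (9/5)*(3/2) + 18*(3/2)**2/5) = -400 + (-4/5 + 27/8 + 27/10 + (18/5)*(9/4)) = -400 + (-4/5 + 27/8 + 27/10 + 81/10) = -400 + 107/8 = -3093/8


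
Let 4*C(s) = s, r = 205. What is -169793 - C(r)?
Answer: -679377/4 ≈ -1.6984e+5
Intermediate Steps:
C(s) = s/4
-169793 - C(r) = -169793 - 205/4 = -679377/4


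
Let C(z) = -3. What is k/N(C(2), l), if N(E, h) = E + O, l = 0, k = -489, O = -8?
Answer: 489/11 ≈ 44.455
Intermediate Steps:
N(E, h) = -8 + E (N(E, h) = E - 8 = -8 + E)
k/N(C(2), l) = -489/(-8 - 3) = -489/(-11) = -489*(-1/11) = 489/11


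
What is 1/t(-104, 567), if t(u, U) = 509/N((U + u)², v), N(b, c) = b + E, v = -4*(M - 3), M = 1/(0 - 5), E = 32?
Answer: 214401/509 ≈ 421.22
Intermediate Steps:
M = -⅕ (M = 1/(-5) = -⅕ ≈ -0.20000)
v = 64/5 (v = -4*(-⅕ - 3) = -4*(-16/5) = 64/5 ≈ 12.800)
N(b, c) = 32 + b (N(b, c) = b + 32 = 32 + b)
t(u, U) = 509/(32 + (U + u)²)
1/t(-104, 567) = 1/(509/(32 + (567 - 104)²)) = 1/(509/(32 + 463²)) = 1/(509/(32 + 214369)) = 1/(509/214401) = 214401/509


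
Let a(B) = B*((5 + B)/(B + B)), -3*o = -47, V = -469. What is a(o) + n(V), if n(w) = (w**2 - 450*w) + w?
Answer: 1291657/3 ≈ 4.3055e+5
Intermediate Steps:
n(w) = w**2 - 449*w
o = 47/3 (o = -1/3*(-47) = 47/3 ≈ 15.667)
a(B) = 5/2 + B/2 (a(B) = B*((5 + B)/((2*B))) = B*((5 + B)*(1/(2*B))) = B*((5 + B)/(2*B)) = 5/2 + B/2)
a(o) + n(V) = (5/2 + (1/2)*(47/3)) - 469*(-449 - 469) = (5/2 + 47/6) - 469*(-918) = 31/3 + 430542 = 1291657/3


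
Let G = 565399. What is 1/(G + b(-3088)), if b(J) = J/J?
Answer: 1/565400 ≈ 1.7687e-6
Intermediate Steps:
b(J) = 1
1/(G + b(-3088)) = 1/(565399 + 1) = 1/565400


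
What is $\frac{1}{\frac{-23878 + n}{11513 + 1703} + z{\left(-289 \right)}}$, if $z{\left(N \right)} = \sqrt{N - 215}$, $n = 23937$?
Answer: $\frac{224}{25288705} - \frac{301056 i \sqrt{14}}{25288705} \approx 8.8577 \cdot 10^{-6} - 0.044544 i$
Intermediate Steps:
$z{\left(N \right)} = \sqrt{-215 + N}$
$\frac{1}{\frac{-23878 + n}{11513 + 1703} + z{\left(-289 \right)}} = \frac{1}{\frac{-23878 + 23937}{11513 + 1703} + \sqrt{-215 - 289}} = \frac{1}{\frac{59}{13216} + \sqrt{-504}} = \frac{1}{59 \cdot \frac{1}{13216} + 6 i \sqrt{14}} = \frac{1}{\frac{1}{224} + 6 i \sqrt{14}}$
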